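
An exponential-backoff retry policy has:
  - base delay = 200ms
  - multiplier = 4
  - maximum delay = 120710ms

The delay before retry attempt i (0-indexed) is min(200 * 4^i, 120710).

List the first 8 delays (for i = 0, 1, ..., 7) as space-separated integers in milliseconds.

Computing each delay:
  i=0: min(200*4^0, 120710) = 200
  i=1: min(200*4^1, 120710) = 800
  i=2: min(200*4^2, 120710) = 3200
  i=3: min(200*4^3, 120710) = 12800
  i=4: min(200*4^4, 120710) = 51200
  i=5: min(200*4^5, 120710) = 120710
  i=6: min(200*4^6, 120710) = 120710
  i=7: min(200*4^7, 120710) = 120710

Answer: 200 800 3200 12800 51200 120710 120710 120710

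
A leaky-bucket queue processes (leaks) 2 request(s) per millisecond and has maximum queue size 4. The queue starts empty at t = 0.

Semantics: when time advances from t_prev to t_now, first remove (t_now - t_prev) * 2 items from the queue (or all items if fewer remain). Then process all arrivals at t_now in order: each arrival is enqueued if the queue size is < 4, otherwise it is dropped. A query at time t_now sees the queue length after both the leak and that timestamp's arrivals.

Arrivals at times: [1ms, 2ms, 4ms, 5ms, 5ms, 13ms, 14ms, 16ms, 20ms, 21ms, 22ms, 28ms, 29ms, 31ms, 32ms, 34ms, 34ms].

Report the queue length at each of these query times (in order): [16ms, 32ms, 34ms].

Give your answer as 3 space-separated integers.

Answer: 1 1 2

Derivation:
Queue lengths at query times:
  query t=16ms: backlog = 1
  query t=32ms: backlog = 1
  query t=34ms: backlog = 2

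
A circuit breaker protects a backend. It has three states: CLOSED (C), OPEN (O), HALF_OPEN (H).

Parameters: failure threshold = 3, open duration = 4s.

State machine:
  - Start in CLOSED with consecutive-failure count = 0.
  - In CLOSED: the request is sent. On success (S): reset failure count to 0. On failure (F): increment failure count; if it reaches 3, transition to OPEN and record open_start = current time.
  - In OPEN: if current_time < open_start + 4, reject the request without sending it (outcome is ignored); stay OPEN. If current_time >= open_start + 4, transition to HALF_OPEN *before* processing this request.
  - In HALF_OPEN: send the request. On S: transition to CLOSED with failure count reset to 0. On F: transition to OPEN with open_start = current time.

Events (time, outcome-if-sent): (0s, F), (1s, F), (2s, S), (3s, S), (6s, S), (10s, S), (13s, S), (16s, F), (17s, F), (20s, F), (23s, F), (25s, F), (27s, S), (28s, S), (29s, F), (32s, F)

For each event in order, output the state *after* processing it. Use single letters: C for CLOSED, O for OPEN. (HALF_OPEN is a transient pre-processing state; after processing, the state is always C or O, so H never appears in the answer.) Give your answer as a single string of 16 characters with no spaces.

State after each event:
  event#1 t=0s outcome=F: state=CLOSED
  event#2 t=1s outcome=F: state=CLOSED
  event#3 t=2s outcome=S: state=CLOSED
  event#4 t=3s outcome=S: state=CLOSED
  event#5 t=6s outcome=S: state=CLOSED
  event#6 t=10s outcome=S: state=CLOSED
  event#7 t=13s outcome=S: state=CLOSED
  event#8 t=16s outcome=F: state=CLOSED
  event#9 t=17s outcome=F: state=CLOSED
  event#10 t=20s outcome=F: state=OPEN
  event#11 t=23s outcome=F: state=OPEN
  event#12 t=25s outcome=F: state=OPEN
  event#13 t=27s outcome=S: state=OPEN
  event#14 t=28s outcome=S: state=OPEN
  event#15 t=29s outcome=F: state=OPEN
  event#16 t=32s outcome=F: state=OPEN

Answer: CCCCCCCCCOOOOOOO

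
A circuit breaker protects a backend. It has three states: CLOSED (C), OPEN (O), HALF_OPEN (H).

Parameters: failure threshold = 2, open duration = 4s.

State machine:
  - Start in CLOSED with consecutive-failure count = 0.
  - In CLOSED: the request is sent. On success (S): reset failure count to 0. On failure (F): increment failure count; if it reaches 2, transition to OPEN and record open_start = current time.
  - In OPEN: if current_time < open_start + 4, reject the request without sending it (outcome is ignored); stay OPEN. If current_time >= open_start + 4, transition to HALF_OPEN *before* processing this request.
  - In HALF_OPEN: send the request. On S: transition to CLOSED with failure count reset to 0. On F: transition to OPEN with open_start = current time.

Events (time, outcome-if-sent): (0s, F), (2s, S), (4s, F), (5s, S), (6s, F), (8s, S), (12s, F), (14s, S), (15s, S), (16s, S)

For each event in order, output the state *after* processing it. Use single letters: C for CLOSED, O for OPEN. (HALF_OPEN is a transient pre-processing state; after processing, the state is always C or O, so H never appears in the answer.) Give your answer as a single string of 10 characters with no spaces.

Answer: CCCCCCCCCC

Derivation:
State after each event:
  event#1 t=0s outcome=F: state=CLOSED
  event#2 t=2s outcome=S: state=CLOSED
  event#3 t=4s outcome=F: state=CLOSED
  event#4 t=5s outcome=S: state=CLOSED
  event#5 t=6s outcome=F: state=CLOSED
  event#6 t=8s outcome=S: state=CLOSED
  event#7 t=12s outcome=F: state=CLOSED
  event#8 t=14s outcome=S: state=CLOSED
  event#9 t=15s outcome=S: state=CLOSED
  event#10 t=16s outcome=S: state=CLOSED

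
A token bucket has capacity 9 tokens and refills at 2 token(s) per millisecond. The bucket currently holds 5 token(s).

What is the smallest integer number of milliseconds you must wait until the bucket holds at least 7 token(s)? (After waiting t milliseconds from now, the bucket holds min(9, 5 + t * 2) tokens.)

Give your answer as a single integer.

Answer: 1

Derivation:
Need 5 + t * 2 >= 7, so t >= 2/2.
Smallest integer t = ceil(2/2) = 1.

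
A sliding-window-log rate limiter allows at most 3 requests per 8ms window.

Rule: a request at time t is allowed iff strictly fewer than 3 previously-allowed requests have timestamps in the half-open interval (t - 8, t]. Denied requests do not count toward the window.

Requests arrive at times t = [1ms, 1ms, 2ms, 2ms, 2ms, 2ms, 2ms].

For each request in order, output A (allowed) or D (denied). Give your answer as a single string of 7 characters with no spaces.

Tracking allowed requests in the window:
  req#1 t=1ms: ALLOW
  req#2 t=1ms: ALLOW
  req#3 t=2ms: ALLOW
  req#4 t=2ms: DENY
  req#5 t=2ms: DENY
  req#6 t=2ms: DENY
  req#7 t=2ms: DENY

Answer: AAADDDD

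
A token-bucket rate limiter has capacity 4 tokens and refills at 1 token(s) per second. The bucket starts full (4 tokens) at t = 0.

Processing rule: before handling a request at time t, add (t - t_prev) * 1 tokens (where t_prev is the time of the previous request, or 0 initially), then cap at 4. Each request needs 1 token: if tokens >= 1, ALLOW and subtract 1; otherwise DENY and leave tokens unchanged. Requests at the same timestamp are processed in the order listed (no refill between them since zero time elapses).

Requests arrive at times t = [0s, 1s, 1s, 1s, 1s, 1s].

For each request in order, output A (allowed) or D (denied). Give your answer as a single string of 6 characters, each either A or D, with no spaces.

Answer: AAAAAD

Derivation:
Simulating step by step:
  req#1 t=0s: ALLOW
  req#2 t=1s: ALLOW
  req#3 t=1s: ALLOW
  req#4 t=1s: ALLOW
  req#5 t=1s: ALLOW
  req#6 t=1s: DENY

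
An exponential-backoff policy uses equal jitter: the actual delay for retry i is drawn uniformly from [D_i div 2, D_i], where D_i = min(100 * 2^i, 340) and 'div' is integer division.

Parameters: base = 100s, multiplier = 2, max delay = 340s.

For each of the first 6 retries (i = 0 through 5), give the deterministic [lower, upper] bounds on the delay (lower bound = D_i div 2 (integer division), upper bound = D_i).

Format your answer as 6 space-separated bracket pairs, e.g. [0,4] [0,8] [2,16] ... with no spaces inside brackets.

Answer: [50,100] [100,200] [170,340] [170,340] [170,340] [170,340]

Derivation:
Computing bounds per retry:
  i=0: D_i=min(100*2^0,340)=100, bounds=[50,100]
  i=1: D_i=min(100*2^1,340)=200, bounds=[100,200]
  i=2: D_i=min(100*2^2,340)=340, bounds=[170,340]
  i=3: D_i=min(100*2^3,340)=340, bounds=[170,340]
  i=4: D_i=min(100*2^4,340)=340, bounds=[170,340]
  i=5: D_i=min(100*2^5,340)=340, bounds=[170,340]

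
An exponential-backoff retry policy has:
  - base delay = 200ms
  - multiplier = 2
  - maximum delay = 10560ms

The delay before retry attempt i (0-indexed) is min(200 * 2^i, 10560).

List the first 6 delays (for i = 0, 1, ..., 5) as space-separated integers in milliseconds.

Computing each delay:
  i=0: min(200*2^0, 10560) = 200
  i=1: min(200*2^1, 10560) = 400
  i=2: min(200*2^2, 10560) = 800
  i=3: min(200*2^3, 10560) = 1600
  i=4: min(200*2^4, 10560) = 3200
  i=5: min(200*2^5, 10560) = 6400

Answer: 200 400 800 1600 3200 6400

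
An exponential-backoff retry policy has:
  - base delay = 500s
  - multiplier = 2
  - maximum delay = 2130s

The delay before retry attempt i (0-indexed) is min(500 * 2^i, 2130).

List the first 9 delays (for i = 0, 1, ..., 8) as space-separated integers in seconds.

Answer: 500 1000 2000 2130 2130 2130 2130 2130 2130

Derivation:
Computing each delay:
  i=0: min(500*2^0, 2130) = 500
  i=1: min(500*2^1, 2130) = 1000
  i=2: min(500*2^2, 2130) = 2000
  i=3: min(500*2^3, 2130) = 2130
  i=4: min(500*2^4, 2130) = 2130
  i=5: min(500*2^5, 2130) = 2130
  i=6: min(500*2^6, 2130) = 2130
  i=7: min(500*2^7, 2130) = 2130
  i=8: min(500*2^8, 2130) = 2130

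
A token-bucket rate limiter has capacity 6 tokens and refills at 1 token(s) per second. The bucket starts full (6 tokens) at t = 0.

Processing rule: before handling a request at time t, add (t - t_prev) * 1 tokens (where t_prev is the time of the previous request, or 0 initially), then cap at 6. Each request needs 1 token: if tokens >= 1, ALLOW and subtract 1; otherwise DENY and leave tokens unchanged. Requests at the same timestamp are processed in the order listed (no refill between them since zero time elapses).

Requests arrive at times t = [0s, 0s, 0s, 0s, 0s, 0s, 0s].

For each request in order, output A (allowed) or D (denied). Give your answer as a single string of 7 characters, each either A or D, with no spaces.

Answer: AAAAAAD

Derivation:
Simulating step by step:
  req#1 t=0s: ALLOW
  req#2 t=0s: ALLOW
  req#3 t=0s: ALLOW
  req#4 t=0s: ALLOW
  req#5 t=0s: ALLOW
  req#6 t=0s: ALLOW
  req#7 t=0s: DENY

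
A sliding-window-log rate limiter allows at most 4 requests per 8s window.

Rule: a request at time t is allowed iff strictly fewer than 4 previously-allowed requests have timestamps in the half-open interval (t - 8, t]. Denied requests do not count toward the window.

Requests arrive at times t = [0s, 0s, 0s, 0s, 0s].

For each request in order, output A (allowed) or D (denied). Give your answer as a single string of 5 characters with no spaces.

Tracking allowed requests in the window:
  req#1 t=0s: ALLOW
  req#2 t=0s: ALLOW
  req#3 t=0s: ALLOW
  req#4 t=0s: ALLOW
  req#5 t=0s: DENY

Answer: AAAAD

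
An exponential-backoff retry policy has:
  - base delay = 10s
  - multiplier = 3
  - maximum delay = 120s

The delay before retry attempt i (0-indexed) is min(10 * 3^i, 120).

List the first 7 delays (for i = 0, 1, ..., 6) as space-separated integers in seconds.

Answer: 10 30 90 120 120 120 120

Derivation:
Computing each delay:
  i=0: min(10*3^0, 120) = 10
  i=1: min(10*3^1, 120) = 30
  i=2: min(10*3^2, 120) = 90
  i=3: min(10*3^3, 120) = 120
  i=4: min(10*3^4, 120) = 120
  i=5: min(10*3^5, 120) = 120
  i=6: min(10*3^6, 120) = 120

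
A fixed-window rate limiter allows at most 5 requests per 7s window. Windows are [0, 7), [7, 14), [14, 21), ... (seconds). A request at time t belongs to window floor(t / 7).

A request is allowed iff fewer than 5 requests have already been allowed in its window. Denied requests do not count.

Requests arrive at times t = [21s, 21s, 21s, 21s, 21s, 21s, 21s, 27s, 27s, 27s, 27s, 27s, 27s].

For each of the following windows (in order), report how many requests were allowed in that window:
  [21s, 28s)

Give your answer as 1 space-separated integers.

Answer: 5

Derivation:
Processing requests:
  req#1 t=21s (window 3): ALLOW
  req#2 t=21s (window 3): ALLOW
  req#3 t=21s (window 3): ALLOW
  req#4 t=21s (window 3): ALLOW
  req#5 t=21s (window 3): ALLOW
  req#6 t=21s (window 3): DENY
  req#7 t=21s (window 3): DENY
  req#8 t=27s (window 3): DENY
  req#9 t=27s (window 3): DENY
  req#10 t=27s (window 3): DENY
  req#11 t=27s (window 3): DENY
  req#12 t=27s (window 3): DENY
  req#13 t=27s (window 3): DENY

Allowed counts by window: 5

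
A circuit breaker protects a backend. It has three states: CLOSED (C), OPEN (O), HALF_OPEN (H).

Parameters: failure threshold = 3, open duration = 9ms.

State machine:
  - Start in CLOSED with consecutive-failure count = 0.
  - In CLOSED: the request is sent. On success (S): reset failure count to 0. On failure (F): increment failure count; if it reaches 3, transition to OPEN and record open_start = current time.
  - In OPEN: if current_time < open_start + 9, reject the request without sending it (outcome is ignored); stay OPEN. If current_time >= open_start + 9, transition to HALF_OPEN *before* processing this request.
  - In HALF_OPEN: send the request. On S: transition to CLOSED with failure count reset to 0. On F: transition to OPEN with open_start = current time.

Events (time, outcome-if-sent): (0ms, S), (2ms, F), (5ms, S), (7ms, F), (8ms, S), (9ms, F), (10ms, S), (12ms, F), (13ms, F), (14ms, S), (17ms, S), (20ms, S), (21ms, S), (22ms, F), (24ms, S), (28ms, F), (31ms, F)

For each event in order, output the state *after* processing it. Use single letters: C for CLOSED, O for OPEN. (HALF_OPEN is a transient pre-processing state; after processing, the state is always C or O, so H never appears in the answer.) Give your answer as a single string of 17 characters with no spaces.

Answer: CCCCCCCCCCCCCCCCC

Derivation:
State after each event:
  event#1 t=0ms outcome=S: state=CLOSED
  event#2 t=2ms outcome=F: state=CLOSED
  event#3 t=5ms outcome=S: state=CLOSED
  event#4 t=7ms outcome=F: state=CLOSED
  event#5 t=8ms outcome=S: state=CLOSED
  event#6 t=9ms outcome=F: state=CLOSED
  event#7 t=10ms outcome=S: state=CLOSED
  event#8 t=12ms outcome=F: state=CLOSED
  event#9 t=13ms outcome=F: state=CLOSED
  event#10 t=14ms outcome=S: state=CLOSED
  event#11 t=17ms outcome=S: state=CLOSED
  event#12 t=20ms outcome=S: state=CLOSED
  event#13 t=21ms outcome=S: state=CLOSED
  event#14 t=22ms outcome=F: state=CLOSED
  event#15 t=24ms outcome=S: state=CLOSED
  event#16 t=28ms outcome=F: state=CLOSED
  event#17 t=31ms outcome=F: state=CLOSED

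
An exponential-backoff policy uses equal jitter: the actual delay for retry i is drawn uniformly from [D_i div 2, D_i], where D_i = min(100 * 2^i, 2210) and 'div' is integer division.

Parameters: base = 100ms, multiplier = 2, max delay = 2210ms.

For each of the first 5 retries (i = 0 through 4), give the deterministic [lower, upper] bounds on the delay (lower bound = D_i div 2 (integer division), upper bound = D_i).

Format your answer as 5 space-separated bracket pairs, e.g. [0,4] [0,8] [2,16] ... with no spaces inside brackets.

Answer: [50,100] [100,200] [200,400] [400,800] [800,1600]

Derivation:
Computing bounds per retry:
  i=0: D_i=min(100*2^0,2210)=100, bounds=[50,100]
  i=1: D_i=min(100*2^1,2210)=200, bounds=[100,200]
  i=2: D_i=min(100*2^2,2210)=400, bounds=[200,400]
  i=3: D_i=min(100*2^3,2210)=800, bounds=[400,800]
  i=4: D_i=min(100*2^4,2210)=1600, bounds=[800,1600]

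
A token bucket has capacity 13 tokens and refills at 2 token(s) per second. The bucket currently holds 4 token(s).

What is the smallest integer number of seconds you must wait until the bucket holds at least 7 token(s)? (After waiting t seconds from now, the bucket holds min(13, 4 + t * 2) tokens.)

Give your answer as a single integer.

Answer: 2

Derivation:
Need 4 + t * 2 >= 7, so t >= 3/2.
Smallest integer t = ceil(3/2) = 2.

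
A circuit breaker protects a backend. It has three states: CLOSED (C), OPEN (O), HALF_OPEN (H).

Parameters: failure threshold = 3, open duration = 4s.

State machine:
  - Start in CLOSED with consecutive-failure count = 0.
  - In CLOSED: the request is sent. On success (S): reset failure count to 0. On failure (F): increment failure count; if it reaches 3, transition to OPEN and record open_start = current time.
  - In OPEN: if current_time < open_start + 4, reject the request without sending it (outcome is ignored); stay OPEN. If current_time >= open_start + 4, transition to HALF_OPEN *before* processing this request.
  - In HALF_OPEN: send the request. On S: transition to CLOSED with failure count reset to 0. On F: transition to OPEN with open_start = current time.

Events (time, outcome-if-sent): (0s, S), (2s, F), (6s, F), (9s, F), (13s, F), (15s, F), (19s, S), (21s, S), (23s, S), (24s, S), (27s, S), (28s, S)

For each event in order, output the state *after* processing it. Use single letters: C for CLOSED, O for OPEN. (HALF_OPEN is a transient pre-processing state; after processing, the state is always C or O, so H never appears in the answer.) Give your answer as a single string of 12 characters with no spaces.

Answer: CCCOOOCCCCCC

Derivation:
State after each event:
  event#1 t=0s outcome=S: state=CLOSED
  event#2 t=2s outcome=F: state=CLOSED
  event#3 t=6s outcome=F: state=CLOSED
  event#4 t=9s outcome=F: state=OPEN
  event#5 t=13s outcome=F: state=OPEN
  event#6 t=15s outcome=F: state=OPEN
  event#7 t=19s outcome=S: state=CLOSED
  event#8 t=21s outcome=S: state=CLOSED
  event#9 t=23s outcome=S: state=CLOSED
  event#10 t=24s outcome=S: state=CLOSED
  event#11 t=27s outcome=S: state=CLOSED
  event#12 t=28s outcome=S: state=CLOSED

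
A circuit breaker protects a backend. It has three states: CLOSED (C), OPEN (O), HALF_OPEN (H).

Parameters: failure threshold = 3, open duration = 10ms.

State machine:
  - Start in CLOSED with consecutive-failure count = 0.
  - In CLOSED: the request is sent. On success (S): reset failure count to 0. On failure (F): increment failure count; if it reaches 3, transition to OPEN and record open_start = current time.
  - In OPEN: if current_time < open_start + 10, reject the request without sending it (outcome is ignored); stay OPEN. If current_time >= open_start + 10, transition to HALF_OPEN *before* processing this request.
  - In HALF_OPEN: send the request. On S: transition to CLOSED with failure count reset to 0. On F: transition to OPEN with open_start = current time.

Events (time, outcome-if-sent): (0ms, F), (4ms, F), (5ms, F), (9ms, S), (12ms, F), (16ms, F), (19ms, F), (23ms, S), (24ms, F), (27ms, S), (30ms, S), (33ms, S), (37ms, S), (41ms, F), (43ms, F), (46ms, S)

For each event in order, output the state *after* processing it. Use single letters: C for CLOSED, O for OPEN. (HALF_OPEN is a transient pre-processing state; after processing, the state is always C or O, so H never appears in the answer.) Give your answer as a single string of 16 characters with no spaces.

Answer: CCOOOOOOOCCCCCCC

Derivation:
State after each event:
  event#1 t=0ms outcome=F: state=CLOSED
  event#2 t=4ms outcome=F: state=CLOSED
  event#3 t=5ms outcome=F: state=OPEN
  event#4 t=9ms outcome=S: state=OPEN
  event#5 t=12ms outcome=F: state=OPEN
  event#6 t=16ms outcome=F: state=OPEN
  event#7 t=19ms outcome=F: state=OPEN
  event#8 t=23ms outcome=S: state=OPEN
  event#9 t=24ms outcome=F: state=OPEN
  event#10 t=27ms outcome=S: state=CLOSED
  event#11 t=30ms outcome=S: state=CLOSED
  event#12 t=33ms outcome=S: state=CLOSED
  event#13 t=37ms outcome=S: state=CLOSED
  event#14 t=41ms outcome=F: state=CLOSED
  event#15 t=43ms outcome=F: state=CLOSED
  event#16 t=46ms outcome=S: state=CLOSED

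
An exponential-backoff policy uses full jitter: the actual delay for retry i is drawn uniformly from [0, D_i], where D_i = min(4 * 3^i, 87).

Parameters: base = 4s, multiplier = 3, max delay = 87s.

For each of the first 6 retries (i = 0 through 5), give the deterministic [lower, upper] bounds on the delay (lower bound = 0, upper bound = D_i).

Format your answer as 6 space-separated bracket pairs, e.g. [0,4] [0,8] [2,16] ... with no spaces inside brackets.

Computing bounds per retry:
  i=0: D_i=min(4*3^0,87)=4, bounds=[0,4]
  i=1: D_i=min(4*3^1,87)=12, bounds=[0,12]
  i=2: D_i=min(4*3^2,87)=36, bounds=[0,36]
  i=3: D_i=min(4*3^3,87)=87, bounds=[0,87]
  i=4: D_i=min(4*3^4,87)=87, bounds=[0,87]
  i=5: D_i=min(4*3^5,87)=87, bounds=[0,87]

Answer: [0,4] [0,12] [0,36] [0,87] [0,87] [0,87]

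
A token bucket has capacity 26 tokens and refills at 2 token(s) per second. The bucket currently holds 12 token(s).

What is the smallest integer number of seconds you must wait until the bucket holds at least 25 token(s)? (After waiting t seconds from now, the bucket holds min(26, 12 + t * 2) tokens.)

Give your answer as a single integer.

Need 12 + t * 2 >= 25, so t >= 13/2.
Smallest integer t = ceil(13/2) = 7.

Answer: 7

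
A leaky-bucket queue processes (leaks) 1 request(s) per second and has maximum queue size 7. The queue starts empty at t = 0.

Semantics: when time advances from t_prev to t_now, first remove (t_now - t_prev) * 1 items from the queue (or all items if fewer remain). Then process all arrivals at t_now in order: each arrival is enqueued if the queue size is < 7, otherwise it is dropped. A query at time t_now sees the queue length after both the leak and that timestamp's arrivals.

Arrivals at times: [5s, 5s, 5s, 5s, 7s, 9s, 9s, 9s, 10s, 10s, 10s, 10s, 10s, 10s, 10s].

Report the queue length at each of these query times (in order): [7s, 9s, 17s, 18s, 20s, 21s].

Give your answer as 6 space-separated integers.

Queue lengths at query times:
  query t=7s: backlog = 3
  query t=9s: backlog = 4
  query t=17s: backlog = 0
  query t=18s: backlog = 0
  query t=20s: backlog = 0
  query t=21s: backlog = 0

Answer: 3 4 0 0 0 0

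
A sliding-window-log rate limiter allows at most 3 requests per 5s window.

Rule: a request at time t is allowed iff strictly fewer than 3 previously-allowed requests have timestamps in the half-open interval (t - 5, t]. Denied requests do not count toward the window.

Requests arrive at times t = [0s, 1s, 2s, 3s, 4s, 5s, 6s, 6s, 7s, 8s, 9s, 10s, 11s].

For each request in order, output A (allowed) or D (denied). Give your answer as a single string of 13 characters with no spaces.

Answer: AAADDAADADDAA

Derivation:
Tracking allowed requests in the window:
  req#1 t=0s: ALLOW
  req#2 t=1s: ALLOW
  req#3 t=2s: ALLOW
  req#4 t=3s: DENY
  req#5 t=4s: DENY
  req#6 t=5s: ALLOW
  req#7 t=6s: ALLOW
  req#8 t=6s: DENY
  req#9 t=7s: ALLOW
  req#10 t=8s: DENY
  req#11 t=9s: DENY
  req#12 t=10s: ALLOW
  req#13 t=11s: ALLOW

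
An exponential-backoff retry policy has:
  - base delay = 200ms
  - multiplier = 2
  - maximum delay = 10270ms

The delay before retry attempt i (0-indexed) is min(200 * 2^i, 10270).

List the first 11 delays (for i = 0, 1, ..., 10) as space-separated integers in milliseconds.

Answer: 200 400 800 1600 3200 6400 10270 10270 10270 10270 10270

Derivation:
Computing each delay:
  i=0: min(200*2^0, 10270) = 200
  i=1: min(200*2^1, 10270) = 400
  i=2: min(200*2^2, 10270) = 800
  i=3: min(200*2^3, 10270) = 1600
  i=4: min(200*2^4, 10270) = 3200
  i=5: min(200*2^5, 10270) = 6400
  i=6: min(200*2^6, 10270) = 10270
  i=7: min(200*2^7, 10270) = 10270
  i=8: min(200*2^8, 10270) = 10270
  i=9: min(200*2^9, 10270) = 10270
  i=10: min(200*2^10, 10270) = 10270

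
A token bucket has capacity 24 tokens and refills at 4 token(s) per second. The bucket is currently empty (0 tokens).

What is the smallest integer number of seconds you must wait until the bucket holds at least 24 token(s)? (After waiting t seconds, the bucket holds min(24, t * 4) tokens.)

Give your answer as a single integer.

Need t * 4 >= 24, so t >= 24/4.
Smallest integer t = ceil(24/4) = 6.

Answer: 6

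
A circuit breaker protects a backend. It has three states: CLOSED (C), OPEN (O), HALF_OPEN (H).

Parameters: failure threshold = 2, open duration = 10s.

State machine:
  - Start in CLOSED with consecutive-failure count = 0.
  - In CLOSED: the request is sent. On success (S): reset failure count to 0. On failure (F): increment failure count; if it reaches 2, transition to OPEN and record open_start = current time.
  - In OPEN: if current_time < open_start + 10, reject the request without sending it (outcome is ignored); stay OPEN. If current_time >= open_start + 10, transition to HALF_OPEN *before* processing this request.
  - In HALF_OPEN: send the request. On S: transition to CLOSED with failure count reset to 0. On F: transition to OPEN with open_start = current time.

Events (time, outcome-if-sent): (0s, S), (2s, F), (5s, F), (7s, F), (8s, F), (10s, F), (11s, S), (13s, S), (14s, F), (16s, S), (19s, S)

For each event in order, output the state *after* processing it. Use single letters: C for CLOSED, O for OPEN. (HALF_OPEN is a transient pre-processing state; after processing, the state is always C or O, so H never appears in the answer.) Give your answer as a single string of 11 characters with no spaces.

Answer: CCOOOOOOOCC

Derivation:
State after each event:
  event#1 t=0s outcome=S: state=CLOSED
  event#2 t=2s outcome=F: state=CLOSED
  event#3 t=5s outcome=F: state=OPEN
  event#4 t=7s outcome=F: state=OPEN
  event#5 t=8s outcome=F: state=OPEN
  event#6 t=10s outcome=F: state=OPEN
  event#7 t=11s outcome=S: state=OPEN
  event#8 t=13s outcome=S: state=OPEN
  event#9 t=14s outcome=F: state=OPEN
  event#10 t=16s outcome=S: state=CLOSED
  event#11 t=19s outcome=S: state=CLOSED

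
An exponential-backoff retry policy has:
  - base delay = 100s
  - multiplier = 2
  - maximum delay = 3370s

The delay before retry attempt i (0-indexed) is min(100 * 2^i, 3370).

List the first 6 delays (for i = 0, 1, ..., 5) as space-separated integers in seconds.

Answer: 100 200 400 800 1600 3200

Derivation:
Computing each delay:
  i=0: min(100*2^0, 3370) = 100
  i=1: min(100*2^1, 3370) = 200
  i=2: min(100*2^2, 3370) = 400
  i=3: min(100*2^3, 3370) = 800
  i=4: min(100*2^4, 3370) = 1600
  i=5: min(100*2^5, 3370) = 3200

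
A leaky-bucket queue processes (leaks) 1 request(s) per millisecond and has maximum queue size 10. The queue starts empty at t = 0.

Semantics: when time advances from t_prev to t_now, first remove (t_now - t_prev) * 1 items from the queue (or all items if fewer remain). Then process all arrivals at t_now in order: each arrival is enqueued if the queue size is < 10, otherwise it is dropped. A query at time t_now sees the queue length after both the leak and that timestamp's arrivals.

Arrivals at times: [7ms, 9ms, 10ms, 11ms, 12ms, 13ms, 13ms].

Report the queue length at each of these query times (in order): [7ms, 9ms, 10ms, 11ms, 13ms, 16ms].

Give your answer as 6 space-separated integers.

Queue lengths at query times:
  query t=7ms: backlog = 1
  query t=9ms: backlog = 1
  query t=10ms: backlog = 1
  query t=11ms: backlog = 1
  query t=13ms: backlog = 2
  query t=16ms: backlog = 0

Answer: 1 1 1 1 2 0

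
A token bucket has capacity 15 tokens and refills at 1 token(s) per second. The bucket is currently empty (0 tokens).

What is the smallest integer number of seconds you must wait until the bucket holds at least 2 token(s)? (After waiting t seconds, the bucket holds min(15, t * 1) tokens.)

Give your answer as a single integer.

Answer: 2

Derivation:
Need t * 1 >= 2, so t >= 2/1.
Smallest integer t = ceil(2/1) = 2.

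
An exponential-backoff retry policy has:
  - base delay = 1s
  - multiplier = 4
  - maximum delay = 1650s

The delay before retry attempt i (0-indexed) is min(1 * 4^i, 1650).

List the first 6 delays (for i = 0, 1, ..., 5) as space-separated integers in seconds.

Answer: 1 4 16 64 256 1024

Derivation:
Computing each delay:
  i=0: min(1*4^0, 1650) = 1
  i=1: min(1*4^1, 1650) = 4
  i=2: min(1*4^2, 1650) = 16
  i=3: min(1*4^3, 1650) = 64
  i=4: min(1*4^4, 1650) = 256
  i=5: min(1*4^5, 1650) = 1024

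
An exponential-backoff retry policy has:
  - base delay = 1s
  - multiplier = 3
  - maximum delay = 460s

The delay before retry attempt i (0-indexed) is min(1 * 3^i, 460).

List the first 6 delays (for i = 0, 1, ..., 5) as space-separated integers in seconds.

Computing each delay:
  i=0: min(1*3^0, 460) = 1
  i=1: min(1*3^1, 460) = 3
  i=2: min(1*3^2, 460) = 9
  i=3: min(1*3^3, 460) = 27
  i=4: min(1*3^4, 460) = 81
  i=5: min(1*3^5, 460) = 243

Answer: 1 3 9 27 81 243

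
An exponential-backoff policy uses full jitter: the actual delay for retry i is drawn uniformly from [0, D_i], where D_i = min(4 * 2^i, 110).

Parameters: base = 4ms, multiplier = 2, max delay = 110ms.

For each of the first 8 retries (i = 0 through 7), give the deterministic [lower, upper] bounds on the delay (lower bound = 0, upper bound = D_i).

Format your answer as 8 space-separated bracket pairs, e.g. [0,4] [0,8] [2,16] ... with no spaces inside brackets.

Computing bounds per retry:
  i=0: D_i=min(4*2^0,110)=4, bounds=[0,4]
  i=1: D_i=min(4*2^1,110)=8, bounds=[0,8]
  i=2: D_i=min(4*2^2,110)=16, bounds=[0,16]
  i=3: D_i=min(4*2^3,110)=32, bounds=[0,32]
  i=4: D_i=min(4*2^4,110)=64, bounds=[0,64]
  i=5: D_i=min(4*2^5,110)=110, bounds=[0,110]
  i=6: D_i=min(4*2^6,110)=110, bounds=[0,110]
  i=7: D_i=min(4*2^7,110)=110, bounds=[0,110]

Answer: [0,4] [0,8] [0,16] [0,32] [0,64] [0,110] [0,110] [0,110]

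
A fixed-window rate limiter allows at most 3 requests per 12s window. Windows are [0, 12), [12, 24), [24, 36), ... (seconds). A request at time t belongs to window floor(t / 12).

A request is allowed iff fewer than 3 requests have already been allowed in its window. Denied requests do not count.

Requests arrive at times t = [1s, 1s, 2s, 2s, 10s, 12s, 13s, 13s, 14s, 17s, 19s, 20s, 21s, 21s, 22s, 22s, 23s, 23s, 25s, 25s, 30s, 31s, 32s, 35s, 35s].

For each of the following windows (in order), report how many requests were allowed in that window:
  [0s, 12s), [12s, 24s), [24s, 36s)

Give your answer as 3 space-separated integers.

Processing requests:
  req#1 t=1s (window 0): ALLOW
  req#2 t=1s (window 0): ALLOW
  req#3 t=2s (window 0): ALLOW
  req#4 t=2s (window 0): DENY
  req#5 t=10s (window 0): DENY
  req#6 t=12s (window 1): ALLOW
  req#7 t=13s (window 1): ALLOW
  req#8 t=13s (window 1): ALLOW
  req#9 t=14s (window 1): DENY
  req#10 t=17s (window 1): DENY
  req#11 t=19s (window 1): DENY
  req#12 t=20s (window 1): DENY
  req#13 t=21s (window 1): DENY
  req#14 t=21s (window 1): DENY
  req#15 t=22s (window 1): DENY
  req#16 t=22s (window 1): DENY
  req#17 t=23s (window 1): DENY
  req#18 t=23s (window 1): DENY
  req#19 t=25s (window 2): ALLOW
  req#20 t=25s (window 2): ALLOW
  req#21 t=30s (window 2): ALLOW
  req#22 t=31s (window 2): DENY
  req#23 t=32s (window 2): DENY
  req#24 t=35s (window 2): DENY
  req#25 t=35s (window 2): DENY

Allowed counts by window: 3 3 3

Answer: 3 3 3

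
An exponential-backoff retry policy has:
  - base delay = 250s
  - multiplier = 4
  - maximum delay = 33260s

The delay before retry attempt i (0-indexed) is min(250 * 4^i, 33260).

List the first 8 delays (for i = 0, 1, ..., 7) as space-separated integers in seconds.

Computing each delay:
  i=0: min(250*4^0, 33260) = 250
  i=1: min(250*4^1, 33260) = 1000
  i=2: min(250*4^2, 33260) = 4000
  i=3: min(250*4^3, 33260) = 16000
  i=4: min(250*4^4, 33260) = 33260
  i=5: min(250*4^5, 33260) = 33260
  i=6: min(250*4^6, 33260) = 33260
  i=7: min(250*4^7, 33260) = 33260

Answer: 250 1000 4000 16000 33260 33260 33260 33260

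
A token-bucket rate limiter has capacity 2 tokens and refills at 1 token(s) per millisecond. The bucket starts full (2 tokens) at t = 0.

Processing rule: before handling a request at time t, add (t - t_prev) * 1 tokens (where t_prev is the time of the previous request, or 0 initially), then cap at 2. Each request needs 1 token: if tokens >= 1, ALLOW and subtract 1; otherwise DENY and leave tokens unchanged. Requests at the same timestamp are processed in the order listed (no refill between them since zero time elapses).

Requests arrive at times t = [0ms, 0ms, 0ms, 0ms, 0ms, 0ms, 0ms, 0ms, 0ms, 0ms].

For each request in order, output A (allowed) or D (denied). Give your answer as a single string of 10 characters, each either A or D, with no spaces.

Answer: AADDDDDDDD

Derivation:
Simulating step by step:
  req#1 t=0ms: ALLOW
  req#2 t=0ms: ALLOW
  req#3 t=0ms: DENY
  req#4 t=0ms: DENY
  req#5 t=0ms: DENY
  req#6 t=0ms: DENY
  req#7 t=0ms: DENY
  req#8 t=0ms: DENY
  req#9 t=0ms: DENY
  req#10 t=0ms: DENY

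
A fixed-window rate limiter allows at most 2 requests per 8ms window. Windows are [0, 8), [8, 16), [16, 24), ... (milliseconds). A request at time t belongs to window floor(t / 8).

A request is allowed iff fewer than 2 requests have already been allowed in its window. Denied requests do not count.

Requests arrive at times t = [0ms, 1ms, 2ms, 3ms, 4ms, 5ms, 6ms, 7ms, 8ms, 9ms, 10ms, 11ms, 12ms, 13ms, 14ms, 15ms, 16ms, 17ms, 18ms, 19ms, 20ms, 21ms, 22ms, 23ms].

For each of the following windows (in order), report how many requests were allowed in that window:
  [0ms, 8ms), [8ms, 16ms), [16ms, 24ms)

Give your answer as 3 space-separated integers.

Processing requests:
  req#1 t=0ms (window 0): ALLOW
  req#2 t=1ms (window 0): ALLOW
  req#3 t=2ms (window 0): DENY
  req#4 t=3ms (window 0): DENY
  req#5 t=4ms (window 0): DENY
  req#6 t=5ms (window 0): DENY
  req#7 t=6ms (window 0): DENY
  req#8 t=7ms (window 0): DENY
  req#9 t=8ms (window 1): ALLOW
  req#10 t=9ms (window 1): ALLOW
  req#11 t=10ms (window 1): DENY
  req#12 t=11ms (window 1): DENY
  req#13 t=12ms (window 1): DENY
  req#14 t=13ms (window 1): DENY
  req#15 t=14ms (window 1): DENY
  req#16 t=15ms (window 1): DENY
  req#17 t=16ms (window 2): ALLOW
  req#18 t=17ms (window 2): ALLOW
  req#19 t=18ms (window 2): DENY
  req#20 t=19ms (window 2): DENY
  req#21 t=20ms (window 2): DENY
  req#22 t=21ms (window 2): DENY
  req#23 t=22ms (window 2): DENY
  req#24 t=23ms (window 2): DENY

Allowed counts by window: 2 2 2

Answer: 2 2 2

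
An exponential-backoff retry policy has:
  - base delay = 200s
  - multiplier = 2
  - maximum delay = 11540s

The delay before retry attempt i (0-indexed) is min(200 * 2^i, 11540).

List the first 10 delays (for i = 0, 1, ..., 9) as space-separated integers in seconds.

Answer: 200 400 800 1600 3200 6400 11540 11540 11540 11540

Derivation:
Computing each delay:
  i=0: min(200*2^0, 11540) = 200
  i=1: min(200*2^1, 11540) = 400
  i=2: min(200*2^2, 11540) = 800
  i=3: min(200*2^3, 11540) = 1600
  i=4: min(200*2^4, 11540) = 3200
  i=5: min(200*2^5, 11540) = 6400
  i=6: min(200*2^6, 11540) = 11540
  i=7: min(200*2^7, 11540) = 11540
  i=8: min(200*2^8, 11540) = 11540
  i=9: min(200*2^9, 11540) = 11540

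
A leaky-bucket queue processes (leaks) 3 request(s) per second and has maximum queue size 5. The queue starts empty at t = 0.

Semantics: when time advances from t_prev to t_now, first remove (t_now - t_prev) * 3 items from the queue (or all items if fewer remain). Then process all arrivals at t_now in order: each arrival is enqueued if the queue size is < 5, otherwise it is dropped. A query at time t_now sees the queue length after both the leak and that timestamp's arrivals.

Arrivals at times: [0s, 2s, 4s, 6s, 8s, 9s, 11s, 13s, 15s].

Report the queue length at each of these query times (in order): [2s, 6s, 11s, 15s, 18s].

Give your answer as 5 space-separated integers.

Queue lengths at query times:
  query t=2s: backlog = 1
  query t=6s: backlog = 1
  query t=11s: backlog = 1
  query t=15s: backlog = 1
  query t=18s: backlog = 0

Answer: 1 1 1 1 0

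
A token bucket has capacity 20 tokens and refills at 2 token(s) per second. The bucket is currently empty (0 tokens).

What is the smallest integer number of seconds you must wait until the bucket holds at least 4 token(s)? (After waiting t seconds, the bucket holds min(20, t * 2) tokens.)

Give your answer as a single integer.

Need t * 2 >= 4, so t >= 4/2.
Smallest integer t = ceil(4/2) = 2.

Answer: 2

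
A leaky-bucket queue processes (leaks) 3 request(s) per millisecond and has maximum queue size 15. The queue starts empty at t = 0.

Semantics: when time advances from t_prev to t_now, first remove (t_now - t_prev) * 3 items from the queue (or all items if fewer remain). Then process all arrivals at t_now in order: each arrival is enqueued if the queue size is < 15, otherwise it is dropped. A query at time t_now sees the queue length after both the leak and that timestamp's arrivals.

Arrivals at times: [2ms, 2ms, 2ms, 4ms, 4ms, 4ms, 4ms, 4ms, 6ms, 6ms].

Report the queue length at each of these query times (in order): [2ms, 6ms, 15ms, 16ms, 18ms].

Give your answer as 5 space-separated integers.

Queue lengths at query times:
  query t=2ms: backlog = 3
  query t=6ms: backlog = 2
  query t=15ms: backlog = 0
  query t=16ms: backlog = 0
  query t=18ms: backlog = 0

Answer: 3 2 0 0 0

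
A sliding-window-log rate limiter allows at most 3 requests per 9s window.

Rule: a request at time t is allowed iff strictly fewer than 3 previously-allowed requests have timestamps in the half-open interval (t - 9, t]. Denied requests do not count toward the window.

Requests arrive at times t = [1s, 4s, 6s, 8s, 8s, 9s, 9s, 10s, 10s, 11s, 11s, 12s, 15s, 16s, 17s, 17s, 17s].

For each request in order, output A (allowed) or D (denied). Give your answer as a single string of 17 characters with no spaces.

Tracking allowed requests in the window:
  req#1 t=1s: ALLOW
  req#2 t=4s: ALLOW
  req#3 t=6s: ALLOW
  req#4 t=8s: DENY
  req#5 t=8s: DENY
  req#6 t=9s: DENY
  req#7 t=9s: DENY
  req#8 t=10s: ALLOW
  req#9 t=10s: DENY
  req#10 t=11s: DENY
  req#11 t=11s: DENY
  req#12 t=12s: DENY
  req#13 t=15s: ALLOW
  req#14 t=16s: ALLOW
  req#15 t=17s: DENY
  req#16 t=17s: DENY
  req#17 t=17s: DENY

Answer: AAADDDDADDDDAADDD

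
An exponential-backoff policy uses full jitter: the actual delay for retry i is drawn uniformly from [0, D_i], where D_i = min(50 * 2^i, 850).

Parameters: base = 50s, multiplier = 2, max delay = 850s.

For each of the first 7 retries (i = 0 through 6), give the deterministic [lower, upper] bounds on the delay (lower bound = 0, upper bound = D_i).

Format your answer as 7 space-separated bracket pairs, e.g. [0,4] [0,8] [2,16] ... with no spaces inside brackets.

Answer: [0,50] [0,100] [0,200] [0,400] [0,800] [0,850] [0,850]

Derivation:
Computing bounds per retry:
  i=0: D_i=min(50*2^0,850)=50, bounds=[0,50]
  i=1: D_i=min(50*2^1,850)=100, bounds=[0,100]
  i=2: D_i=min(50*2^2,850)=200, bounds=[0,200]
  i=3: D_i=min(50*2^3,850)=400, bounds=[0,400]
  i=4: D_i=min(50*2^4,850)=800, bounds=[0,800]
  i=5: D_i=min(50*2^5,850)=850, bounds=[0,850]
  i=6: D_i=min(50*2^6,850)=850, bounds=[0,850]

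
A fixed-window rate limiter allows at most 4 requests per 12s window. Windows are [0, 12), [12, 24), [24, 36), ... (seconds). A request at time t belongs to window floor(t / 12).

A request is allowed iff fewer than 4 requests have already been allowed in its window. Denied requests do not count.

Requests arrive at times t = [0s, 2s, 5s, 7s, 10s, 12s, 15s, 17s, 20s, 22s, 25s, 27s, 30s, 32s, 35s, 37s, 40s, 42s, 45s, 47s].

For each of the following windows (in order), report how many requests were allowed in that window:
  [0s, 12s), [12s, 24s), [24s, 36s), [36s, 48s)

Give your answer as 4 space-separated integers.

Processing requests:
  req#1 t=0s (window 0): ALLOW
  req#2 t=2s (window 0): ALLOW
  req#3 t=5s (window 0): ALLOW
  req#4 t=7s (window 0): ALLOW
  req#5 t=10s (window 0): DENY
  req#6 t=12s (window 1): ALLOW
  req#7 t=15s (window 1): ALLOW
  req#8 t=17s (window 1): ALLOW
  req#9 t=20s (window 1): ALLOW
  req#10 t=22s (window 1): DENY
  req#11 t=25s (window 2): ALLOW
  req#12 t=27s (window 2): ALLOW
  req#13 t=30s (window 2): ALLOW
  req#14 t=32s (window 2): ALLOW
  req#15 t=35s (window 2): DENY
  req#16 t=37s (window 3): ALLOW
  req#17 t=40s (window 3): ALLOW
  req#18 t=42s (window 3): ALLOW
  req#19 t=45s (window 3): ALLOW
  req#20 t=47s (window 3): DENY

Allowed counts by window: 4 4 4 4

Answer: 4 4 4 4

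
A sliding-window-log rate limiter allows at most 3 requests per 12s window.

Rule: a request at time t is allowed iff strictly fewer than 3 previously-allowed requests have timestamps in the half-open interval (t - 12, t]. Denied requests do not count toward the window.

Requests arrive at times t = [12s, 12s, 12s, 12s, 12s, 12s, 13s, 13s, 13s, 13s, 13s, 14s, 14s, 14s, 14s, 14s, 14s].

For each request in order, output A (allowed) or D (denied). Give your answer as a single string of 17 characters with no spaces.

Answer: AAADDDDDDDDDDDDDD

Derivation:
Tracking allowed requests in the window:
  req#1 t=12s: ALLOW
  req#2 t=12s: ALLOW
  req#3 t=12s: ALLOW
  req#4 t=12s: DENY
  req#5 t=12s: DENY
  req#6 t=12s: DENY
  req#7 t=13s: DENY
  req#8 t=13s: DENY
  req#9 t=13s: DENY
  req#10 t=13s: DENY
  req#11 t=13s: DENY
  req#12 t=14s: DENY
  req#13 t=14s: DENY
  req#14 t=14s: DENY
  req#15 t=14s: DENY
  req#16 t=14s: DENY
  req#17 t=14s: DENY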